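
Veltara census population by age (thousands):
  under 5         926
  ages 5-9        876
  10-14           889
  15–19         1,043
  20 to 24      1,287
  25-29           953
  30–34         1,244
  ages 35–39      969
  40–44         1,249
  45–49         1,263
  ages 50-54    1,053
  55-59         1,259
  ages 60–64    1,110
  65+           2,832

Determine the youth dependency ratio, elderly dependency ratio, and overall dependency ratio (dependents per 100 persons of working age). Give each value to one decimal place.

0–14: 926 + 876 + 889 = 2,691
15–64: 1,043 + 1,287 + 953 + 1,244 + 969 + 1,249 + 1,263 + 1,053 + 1,259 + 1,110 = 11,430
65+: 2,832
Youth dependency ratio = 2,691 / 11,430 × 100 = 23.5
Old-age dependency ratio = 2,832 / 11,430 × 100 = 24.8
Total dependency ratio = (2,691 + 2,832) / 11,430 × 100 = 5,523 / 11,430 × 100 = 48.3

Youth dependency ratio: 23.5
Old-age dependency ratio: 24.8
Total dependency ratio: 48.3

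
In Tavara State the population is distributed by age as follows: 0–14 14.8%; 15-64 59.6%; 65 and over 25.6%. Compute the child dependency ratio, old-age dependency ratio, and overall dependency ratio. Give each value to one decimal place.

Youth dependency ratio = 14.8 / 59.6 × 100 = 24.8
Old-age dependency ratio = 25.6 / 59.6 × 100 = 43.0
Total dependency ratio = (14.8 + 25.6) / 59.6 × 100 = 40.4 / 59.6 × 100 = 67.8

Youth dependency ratio: 24.8
Old-age dependency ratio: 43.0
Total dependency ratio: 67.8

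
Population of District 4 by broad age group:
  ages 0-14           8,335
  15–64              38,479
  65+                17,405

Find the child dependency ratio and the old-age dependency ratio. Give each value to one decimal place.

Youth dependency ratio: 21.7
Old-age dependency ratio: 45.2

Youth dependency ratio = 8,335 / 38,479 × 100 = 21.7
Old-age dependency ratio = 17,405 / 38,479 × 100 = 45.2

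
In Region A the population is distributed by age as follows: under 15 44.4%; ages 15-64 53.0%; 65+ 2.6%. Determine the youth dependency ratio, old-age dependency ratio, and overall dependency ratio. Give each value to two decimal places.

Youth dependency ratio: 83.77
Old-age dependency ratio: 4.91
Total dependency ratio: 88.68

Youth dependency ratio = 44.4 / 53.0 × 100 = 83.77
Old-age dependency ratio = 2.6 / 53.0 × 100 = 4.91
Total dependency ratio = (44.4 + 2.6) / 53.0 × 100 = 47.0 / 53.0 × 100 = 88.68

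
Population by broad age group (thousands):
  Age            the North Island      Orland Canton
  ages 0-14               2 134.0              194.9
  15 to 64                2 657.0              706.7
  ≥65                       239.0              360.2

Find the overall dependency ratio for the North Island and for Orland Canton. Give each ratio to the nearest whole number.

the North Island: 89
Orland Canton: 79

the North Island: (2 134.0 + 239.0) / 2 657.0 × 100 = 2 373.0 / 2 657.0 × 100 = 89
Orland Canton: (194.9 + 360.2) / 706.7 × 100 = 555.1 / 706.7 × 100 = 79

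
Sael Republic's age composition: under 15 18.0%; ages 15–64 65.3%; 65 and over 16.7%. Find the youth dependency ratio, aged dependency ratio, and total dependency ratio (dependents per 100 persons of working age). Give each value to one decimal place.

Youth dependency ratio = 18.0 / 65.3 × 100 = 27.6
Old-age dependency ratio = 16.7 / 65.3 × 100 = 25.6
Total dependency ratio = (18.0 + 16.7) / 65.3 × 100 = 34.7 / 65.3 × 100 = 53.1

Youth dependency ratio: 27.6
Old-age dependency ratio: 25.6
Total dependency ratio: 53.1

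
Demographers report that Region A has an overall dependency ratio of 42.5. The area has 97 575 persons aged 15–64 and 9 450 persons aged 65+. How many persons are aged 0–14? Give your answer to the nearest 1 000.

Total dependency ratio = (youth + elderly) / working-age × 100
42.5 = (Y + 9 450) / 97 575 × 100
⇒ 32 000

Aged 0–14: 32 000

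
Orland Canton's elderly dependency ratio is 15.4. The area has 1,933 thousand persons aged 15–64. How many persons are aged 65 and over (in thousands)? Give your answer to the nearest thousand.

Aged 65 and over: 298

Old-age dependency ratio = elderly / working-age × 100
15.4 = E / 1,933 × 100
⇒ 298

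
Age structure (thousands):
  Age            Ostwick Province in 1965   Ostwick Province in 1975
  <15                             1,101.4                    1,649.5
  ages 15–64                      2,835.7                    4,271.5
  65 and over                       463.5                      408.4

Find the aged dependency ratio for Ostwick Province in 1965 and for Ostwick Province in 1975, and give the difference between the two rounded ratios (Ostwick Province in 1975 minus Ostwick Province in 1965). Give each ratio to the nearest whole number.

Ostwick Province in 1965: 463.5 / 2,835.7 × 100 = 16
Ostwick Province in 1975: 408.4 / 4,271.5 × 100 = 10

Ostwick Province in 1965: 16
Ostwick Province in 1975: 10
Difference: -6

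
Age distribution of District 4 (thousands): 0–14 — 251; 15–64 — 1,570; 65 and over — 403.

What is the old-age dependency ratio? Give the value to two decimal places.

Old-age dependency ratio = 403 / 1,570 × 100 = 25.67

Old-age dependency ratio: 25.67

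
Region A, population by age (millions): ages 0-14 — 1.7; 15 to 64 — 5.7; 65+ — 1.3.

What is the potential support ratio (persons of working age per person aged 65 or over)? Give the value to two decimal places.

Potential support ratio: 4.38

Potential support ratio = 5.7 / 1.3 = 4.38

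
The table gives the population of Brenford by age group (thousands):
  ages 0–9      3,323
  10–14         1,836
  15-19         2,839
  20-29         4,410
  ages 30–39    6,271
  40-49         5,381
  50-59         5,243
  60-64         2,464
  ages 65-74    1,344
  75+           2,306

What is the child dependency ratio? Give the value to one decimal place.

0–14: 3,323 + 1,836 = 5,159
15–64: 2,839 + 4,410 + 6,271 + 5,381 + 5,243 + 2,464 = 26,608
65+: 1,344 + 2,306 = 3,650
Youth dependency ratio = 5,159 / 26,608 × 100 = 19.4

Youth dependency ratio: 19.4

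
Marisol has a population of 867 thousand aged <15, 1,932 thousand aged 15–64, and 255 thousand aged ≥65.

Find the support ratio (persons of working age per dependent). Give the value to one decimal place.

Support ratio = 1,932 / (867 + 255) = 1,932 / 1,122 = 1.7

Support ratio: 1.7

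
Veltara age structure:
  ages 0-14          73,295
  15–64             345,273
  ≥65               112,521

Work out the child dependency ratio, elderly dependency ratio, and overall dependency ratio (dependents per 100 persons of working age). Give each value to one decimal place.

Youth dependency ratio = 73,295 / 345,273 × 100 = 21.2
Old-age dependency ratio = 112,521 / 345,273 × 100 = 32.6
Total dependency ratio = (73,295 + 112,521) / 345,273 × 100 = 185,816 / 345,273 × 100 = 53.8

Youth dependency ratio: 21.2
Old-age dependency ratio: 32.6
Total dependency ratio: 53.8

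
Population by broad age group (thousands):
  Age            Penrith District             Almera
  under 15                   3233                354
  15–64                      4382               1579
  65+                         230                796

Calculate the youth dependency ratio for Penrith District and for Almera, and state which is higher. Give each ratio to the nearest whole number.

Penrith District: 3233 / 4382 × 100 = 74
Almera: 354 / 1579 × 100 = 22

Penrith District: 74
Almera: 22
Higher: Penrith District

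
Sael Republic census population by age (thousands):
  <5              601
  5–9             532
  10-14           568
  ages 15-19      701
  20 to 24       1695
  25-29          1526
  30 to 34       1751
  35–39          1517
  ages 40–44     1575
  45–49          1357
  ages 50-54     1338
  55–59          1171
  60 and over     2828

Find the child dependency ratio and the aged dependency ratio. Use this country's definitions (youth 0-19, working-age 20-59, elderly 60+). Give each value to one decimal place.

0–19: 601 + 532 + 568 + 701 = 2402
20–59: 1695 + 1526 + 1751 + 1517 + 1575 + 1357 + 1338 + 1171 = 11930
60+: 2828
Youth dependency ratio = 2402 / 11930 × 100 = 20.1
Old-age dependency ratio = 2828 / 11930 × 100 = 23.7

Youth dependency ratio: 20.1
Old-age dependency ratio: 23.7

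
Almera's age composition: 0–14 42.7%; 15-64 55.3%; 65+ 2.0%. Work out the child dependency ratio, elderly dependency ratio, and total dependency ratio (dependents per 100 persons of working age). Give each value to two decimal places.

Youth dependency ratio = 42.7 / 55.3 × 100 = 77.22
Old-age dependency ratio = 2.0 / 55.3 × 100 = 3.62
Total dependency ratio = (42.7 + 2.0) / 55.3 × 100 = 44.7 / 55.3 × 100 = 80.83

Youth dependency ratio: 77.22
Old-age dependency ratio: 3.62
Total dependency ratio: 80.83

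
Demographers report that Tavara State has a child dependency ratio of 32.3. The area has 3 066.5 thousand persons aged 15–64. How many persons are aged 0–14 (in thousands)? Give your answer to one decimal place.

Youth dependency ratio = youth / working-age × 100
32.3 = Y / 3 066.5 × 100
⇒ 990.5

Aged 0–14: 990.5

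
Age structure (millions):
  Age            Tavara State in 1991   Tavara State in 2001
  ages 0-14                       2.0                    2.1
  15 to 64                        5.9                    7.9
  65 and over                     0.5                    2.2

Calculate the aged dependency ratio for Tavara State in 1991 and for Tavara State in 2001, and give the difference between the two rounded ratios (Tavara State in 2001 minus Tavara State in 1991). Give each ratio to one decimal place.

Tavara State in 1991: 0.5 / 5.9 × 100 = 8.5
Tavara State in 2001: 2.2 / 7.9 × 100 = 27.8

Tavara State in 1991: 8.5
Tavara State in 2001: 27.8
Difference: +19.3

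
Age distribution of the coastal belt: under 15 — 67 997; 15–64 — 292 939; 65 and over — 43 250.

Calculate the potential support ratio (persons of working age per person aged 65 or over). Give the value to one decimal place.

Potential support ratio = 292 939 / 43 250 = 6.8

Potential support ratio: 6.8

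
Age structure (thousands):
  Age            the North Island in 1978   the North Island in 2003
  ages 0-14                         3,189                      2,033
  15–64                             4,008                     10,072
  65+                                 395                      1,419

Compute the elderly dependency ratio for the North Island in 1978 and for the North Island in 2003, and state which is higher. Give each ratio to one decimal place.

the North Island in 1978: 9.9
the North Island in 2003: 14.1
Higher: the North Island in 2003

the North Island in 1978: 395 / 4,008 × 100 = 9.9
the North Island in 2003: 1,419 / 10,072 × 100 = 14.1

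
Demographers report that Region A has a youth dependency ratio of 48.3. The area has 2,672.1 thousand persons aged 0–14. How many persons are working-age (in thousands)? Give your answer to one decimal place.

Youth dependency ratio = youth / working-age × 100
48.3 = 2,672.1 / W × 100
⇒ 5,532.3

Working-age: 5,532.3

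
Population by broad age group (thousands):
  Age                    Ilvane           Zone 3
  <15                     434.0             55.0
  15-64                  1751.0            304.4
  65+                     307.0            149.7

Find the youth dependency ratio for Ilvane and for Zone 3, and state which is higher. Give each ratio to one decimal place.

Ilvane: 434.0 / 1751.0 × 100 = 24.8
Zone 3: 55.0 / 304.4 × 100 = 18.1

Ilvane: 24.8
Zone 3: 18.1
Higher: Ilvane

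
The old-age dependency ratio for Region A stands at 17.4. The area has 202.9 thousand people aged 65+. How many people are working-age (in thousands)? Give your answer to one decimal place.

Working-age: 1,166.1

Old-age dependency ratio = elderly / working-age × 100
17.4 = 202.9 / W × 100
⇒ 1,166.1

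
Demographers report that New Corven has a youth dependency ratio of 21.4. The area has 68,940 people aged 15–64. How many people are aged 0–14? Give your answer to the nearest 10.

Youth dependency ratio = youth / working-age × 100
21.4 = Y / 68,940 × 100
⇒ 14,750

Aged 0–14: 14,750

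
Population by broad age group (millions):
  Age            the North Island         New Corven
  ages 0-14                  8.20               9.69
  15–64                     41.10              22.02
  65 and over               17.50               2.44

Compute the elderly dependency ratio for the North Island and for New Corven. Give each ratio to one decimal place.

the North Island: 42.6
New Corven: 11.1

the North Island: 17.50 / 41.10 × 100 = 42.6
New Corven: 2.44 / 22.02 × 100 = 11.1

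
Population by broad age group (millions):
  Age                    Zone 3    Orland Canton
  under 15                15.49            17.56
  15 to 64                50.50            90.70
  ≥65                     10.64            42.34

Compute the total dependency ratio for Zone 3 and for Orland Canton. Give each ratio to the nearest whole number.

Zone 3: (15.49 + 10.64) / 50.50 × 100 = 26.13 / 50.50 × 100 = 52
Orland Canton: (17.56 + 42.34) / 90.70 × 100 = 59.90 / 90.70 × 100 = 66

Zone 3: 52
Orland Canton: 66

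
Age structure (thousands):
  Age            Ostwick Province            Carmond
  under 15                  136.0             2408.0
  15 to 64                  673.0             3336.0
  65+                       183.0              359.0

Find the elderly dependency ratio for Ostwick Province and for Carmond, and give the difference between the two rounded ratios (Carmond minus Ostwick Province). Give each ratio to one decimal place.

Ostwick Province: 183.0 / 673.0 × 100 = 27.2
Carmond: 359.0 / 3336.0 × 100 = 10.8

Ostwick Province: 27.2
Carmond: 10.8
Difference: -16.4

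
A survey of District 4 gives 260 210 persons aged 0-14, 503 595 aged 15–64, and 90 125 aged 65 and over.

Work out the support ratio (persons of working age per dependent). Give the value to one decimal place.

Support ratio: 1.4

Support ratio = 503 595 / (260 210 + 90 125) = 503 595 / 350 335 = 1.4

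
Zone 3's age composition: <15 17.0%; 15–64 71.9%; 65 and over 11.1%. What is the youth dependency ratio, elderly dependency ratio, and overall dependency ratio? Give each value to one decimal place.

Youth dependency ratio: 23.6
Old-age dependency ratio: 15.4
Total dependency ratio: 39.1

Youth dependency ratio = 17.0 / 71.9 × 100 = 23.6
Old-age dependency ratio = 11.1 / 71.9 × 100 = 15.4
Total dependency ratio = (17.0 + 11.1) / 71.9 × 100 = 28.1 / 71.9 × 100 = 39.1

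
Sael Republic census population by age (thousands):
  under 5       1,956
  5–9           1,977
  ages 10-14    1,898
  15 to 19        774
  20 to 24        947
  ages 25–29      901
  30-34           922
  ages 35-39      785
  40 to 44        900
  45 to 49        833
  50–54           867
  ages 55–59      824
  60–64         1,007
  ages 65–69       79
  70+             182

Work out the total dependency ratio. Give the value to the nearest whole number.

Total dependency ratio: 70

0–14: 1,956 + 1,977 + 1,898 = 5,831
15–64: 774 + 947 + 901 + 922 + 785 + 900 + 833 + 867 + 824 + 1,007 = 8,760
65+: 79 + 182 = 261
Total dependency ratio = (5,831 + 261) / 8,760 × 100 = 6,092 / 8,760 × 100 = 70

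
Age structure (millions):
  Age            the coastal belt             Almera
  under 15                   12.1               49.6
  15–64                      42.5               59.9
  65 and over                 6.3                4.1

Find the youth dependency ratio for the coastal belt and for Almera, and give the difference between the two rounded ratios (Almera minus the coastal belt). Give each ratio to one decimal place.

the coastal belt: 12.1 / 42.5 × 100 = 28.5
Almera: 49.6 / 59.9 × 100 = 82.8

the coastal belt: 28.5
Almera: 82.8
Difference: +54.3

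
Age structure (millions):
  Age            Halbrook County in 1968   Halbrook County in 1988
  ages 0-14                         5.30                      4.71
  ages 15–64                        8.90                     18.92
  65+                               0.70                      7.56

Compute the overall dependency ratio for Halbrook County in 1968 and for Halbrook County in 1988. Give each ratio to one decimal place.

Halbrook County in 1968: 67.4
Halbrook County in 1988: 64.9

Halbrook County in 1968: (5.30 + 0.70) / 8.90 × 100 = 6.00 / 8.90 × 100 = 67.4
Halbrook County in 1988: (4.71 + 7.56) / 18.92 × 100 = 12.27 / 18.92 × 100 = 64.9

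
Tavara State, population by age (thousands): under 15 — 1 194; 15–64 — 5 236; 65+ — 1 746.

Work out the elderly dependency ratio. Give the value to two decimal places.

Old-age dependency ratio: 33.35

Old-age dependency ratio = 1 746 / 5 236 × 100 = 33.35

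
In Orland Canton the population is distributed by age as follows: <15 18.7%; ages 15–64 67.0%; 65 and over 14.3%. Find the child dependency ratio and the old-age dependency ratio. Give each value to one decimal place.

Youth dependency ratio = 18.7 / 67.0 × 100 = 27.9
Old-age dependency ratio = 14.3 / 67.0 × 100 = 21.3

Youth dependency ratio: 27.9
Old-age dependency ratio: 21.3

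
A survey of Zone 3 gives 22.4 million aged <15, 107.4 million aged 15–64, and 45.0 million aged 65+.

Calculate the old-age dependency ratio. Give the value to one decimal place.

Old-age dependency ratio = 45.0 / 107.4 × 100 = 41.9

Old-age dependency ratio: 41.9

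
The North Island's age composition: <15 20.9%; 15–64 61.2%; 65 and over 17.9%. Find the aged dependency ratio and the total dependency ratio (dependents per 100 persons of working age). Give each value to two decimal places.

Old-age dependency ratio = 17.9 / 61.2 × 100 = 29.25
Total dependency ratio = (20.9 + 17.9) / 61.2 × 100 = 38.8 / 61.2 × 100 = 63.40

Old-age dependency ratio: 29.25
Total dependency ratio: 63.40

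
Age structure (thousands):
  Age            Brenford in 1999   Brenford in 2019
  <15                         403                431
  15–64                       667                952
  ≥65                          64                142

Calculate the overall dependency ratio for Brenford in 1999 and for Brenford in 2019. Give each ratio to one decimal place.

Brenford in 1999: (403 + 64) / 667 × 100 = 467 / 667 × 100 = 70.0
Brenford in 2019: (431 + 142) / 952 × 100 = 573 / 952 × 100 = 60.2

Brenford in 1999: 70.0
Brenford in 2019: 60.2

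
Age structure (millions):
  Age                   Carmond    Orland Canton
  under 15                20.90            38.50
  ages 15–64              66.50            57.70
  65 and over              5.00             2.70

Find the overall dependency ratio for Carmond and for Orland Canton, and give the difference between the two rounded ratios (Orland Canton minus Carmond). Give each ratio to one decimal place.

Carmond: (20.90 + 5.00) / 66.50 × 100 = 25.90 / 66.50 × 100 = 38.9
Orland Canton: (38.50 + 2.70) / 57.70 × 100 = 41.20 / 57.70 × 100 = 71.4

Carmond: 38.9
Orland Canton: 71.4
Difference: +32.5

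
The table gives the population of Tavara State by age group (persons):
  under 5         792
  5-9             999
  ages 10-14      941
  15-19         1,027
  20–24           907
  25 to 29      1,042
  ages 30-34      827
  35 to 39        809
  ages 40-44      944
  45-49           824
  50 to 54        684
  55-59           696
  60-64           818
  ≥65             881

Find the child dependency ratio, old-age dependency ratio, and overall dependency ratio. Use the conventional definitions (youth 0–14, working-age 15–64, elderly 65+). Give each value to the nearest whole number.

Youth dependency ratio: 32
Old-age dependency ratio: 10
Total dependency ratio: 42

0–14: 792 + 999 + 941 = 2,732
15–64: 1,027 + 907 + 1,042 + 827 + 809 + 944 + 824 + 684 + 696 + 818 = 8,578
65+: 881
Youth dependency ratio = 2,732 / 8,578 × 100 = 32
Old-age dependency ratio = 881 / 8,578 × 100 = 10
Total dependency ratio = (2,732 + 881) / 8,578 × 100 = 3,613 / 8,578 × 100 = 42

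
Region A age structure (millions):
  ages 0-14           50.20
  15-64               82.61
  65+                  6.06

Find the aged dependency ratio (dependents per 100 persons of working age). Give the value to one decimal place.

Old-age dependency ratio = 6.06 / 82.61 × 100 = 7.3

Old-age dependency ratio: 7.3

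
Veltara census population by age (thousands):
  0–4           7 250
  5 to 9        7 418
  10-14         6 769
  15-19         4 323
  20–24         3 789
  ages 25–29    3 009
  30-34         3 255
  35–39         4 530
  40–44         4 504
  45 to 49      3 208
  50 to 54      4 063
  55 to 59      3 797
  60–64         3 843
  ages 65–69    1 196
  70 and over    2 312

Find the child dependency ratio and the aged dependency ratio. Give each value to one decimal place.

0–14: 7 250 + 7 418 + 6 769 = 21 437
15–64: 4 323 + 3 789 + 3 009 + 3 255 + 4 530 + 4 504 + 3 208 + 4 063 + 3 797 + 3 843 = 38 321
65+: 1 196 + 2 312 = 3 508
Youth dependency ratio = 21 437 / 38 321 × 100 = 55.9
Old-age dependency ratio = 3 508 / 38 321 × 100 = 9.2

Youth dependency ratio: 55.9
Old-age dependency ratio: 9.2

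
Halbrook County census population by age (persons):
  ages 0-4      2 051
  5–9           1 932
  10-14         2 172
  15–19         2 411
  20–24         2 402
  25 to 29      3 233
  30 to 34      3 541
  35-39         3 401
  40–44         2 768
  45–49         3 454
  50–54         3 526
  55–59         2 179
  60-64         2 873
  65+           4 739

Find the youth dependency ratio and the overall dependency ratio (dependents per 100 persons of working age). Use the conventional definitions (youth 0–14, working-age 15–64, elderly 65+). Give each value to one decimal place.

Youth dependency ratio: 20.7
Total dependency ratio: 36.6

0–14: 2 051 + 1 932 + 2 172 = 6 155
15–64: 2 411 + 2 402 + 3 233 + 3 541 + 3 401 + 2 768 + 3 454 + 3 526 + 2 179 + 2 873 = 29 788
65+: 4 739
Youth dependency ratio = 6 155 / 29 788 × 100 = 20.7
Total dependency ratio = (6 155 + 4 739) / 29 788 × 100 = 10 894 / 29 788 × 100 = 36.6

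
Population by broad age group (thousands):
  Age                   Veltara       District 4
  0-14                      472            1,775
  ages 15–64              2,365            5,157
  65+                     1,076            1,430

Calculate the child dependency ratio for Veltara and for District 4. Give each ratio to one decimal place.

Veltara: 20.0
District 4: 34.4

Veltara: 472 / 2,365 × 100 = 20.0
District 4: 1,775 / 5,157 × 100 = 34.4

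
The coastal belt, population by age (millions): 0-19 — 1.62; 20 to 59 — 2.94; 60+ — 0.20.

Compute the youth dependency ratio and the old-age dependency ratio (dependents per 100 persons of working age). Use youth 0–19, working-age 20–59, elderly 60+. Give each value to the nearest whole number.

Youth dependency ratio: 55
Old-age dependency ratio: 7

Youth dependency ratio = 1.62 / 2.94 × 100 = 55
Old-age dependency ratio = 0.20 / 2.94 × 100 = 7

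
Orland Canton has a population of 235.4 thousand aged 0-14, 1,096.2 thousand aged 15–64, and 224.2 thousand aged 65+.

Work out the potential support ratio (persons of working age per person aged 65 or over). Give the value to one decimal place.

Potential support ratio: 4.9

Potential support ratio = 1,096.2 / 224.2 = 4.9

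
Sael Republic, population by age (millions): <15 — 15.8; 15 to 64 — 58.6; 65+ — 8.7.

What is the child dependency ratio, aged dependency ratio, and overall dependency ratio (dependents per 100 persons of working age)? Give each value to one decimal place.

Youth dependency ratio: 27.0
Old-age dependency ratio: 14.8
Total dependency ratio: 41.8

Youth dependency ratio = 15.8 / 58.6 × 100 = 27.0
Old-age dependency ratio = 8.7 / 58.6 × 100 = 14.8
Total dependency ratio = (15.8 + 8.7) / 58.6 × 100 = 24.5 / 58.6 × 100 = 41.8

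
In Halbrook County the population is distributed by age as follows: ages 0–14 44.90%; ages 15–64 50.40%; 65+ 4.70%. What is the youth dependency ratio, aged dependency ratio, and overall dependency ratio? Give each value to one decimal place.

Youth dependency ratio = 44.90 / 50.40 × 100 = 89.1
Old-age dependency ratio = 4.70 / 50.40 × 100 = 9.3
Total dependency ratio = (44.90 + 4.70) / 50.40 × 100 = 49.60 / 50.40 × 100 = 98.4

Youth dependency ratio: 89.1
Old-age dependency ratio: 9.3
Total dependency ratio: 98.4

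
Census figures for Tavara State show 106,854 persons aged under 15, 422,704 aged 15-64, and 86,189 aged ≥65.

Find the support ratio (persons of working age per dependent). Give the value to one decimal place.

Support ratio: 2.2

Support ratio = 422,704 / (106,854 + 86,189) = 422,704 / 193,043 = 2.2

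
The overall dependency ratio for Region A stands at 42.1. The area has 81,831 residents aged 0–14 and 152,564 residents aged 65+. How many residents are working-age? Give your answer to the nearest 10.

Working-age: 556,760

Total dependency ratio = (youth + elderly) / working-age × 100
42.1 = (81,831 + 152,564) / W × 100
⇒ 556,760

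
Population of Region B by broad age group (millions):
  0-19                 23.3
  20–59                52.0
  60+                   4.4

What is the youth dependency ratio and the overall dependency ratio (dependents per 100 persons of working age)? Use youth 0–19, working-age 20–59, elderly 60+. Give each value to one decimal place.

Youth dependency ratio: 44.8
Total dependency ratio: 53.3

Youth dependency ratio = 23.3 / 52.0 × 100 = 44.8
Total dependency ratio = (23.3 + 4.4) / 52.0 × 100 = 27.7 / 52.0 × 100 = 53.3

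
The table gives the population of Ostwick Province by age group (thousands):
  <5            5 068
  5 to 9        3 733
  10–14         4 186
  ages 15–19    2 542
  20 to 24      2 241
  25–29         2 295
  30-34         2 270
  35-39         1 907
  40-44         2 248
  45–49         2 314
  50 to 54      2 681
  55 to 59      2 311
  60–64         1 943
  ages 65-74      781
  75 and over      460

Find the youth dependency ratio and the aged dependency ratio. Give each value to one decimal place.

0–14: 5 068 + 3 733 + 4 186 = 12 987
15–64: 2 542 + 2 241 + 2 295 + 2 270 + 1 907 + 2 248 + 2 314 + 2 681 + 2 311 + 1 943 = 22 752
65+: 781 + 460 = 1 241
Youth dependency ratio = 12 987 / 22 752 × 100 = 57.1
Old-age dependency ratio = 1 241 / 22 752 × 100 = 5.5

Youth dependency ratio: 57.1
Old-age dependency ratio: 5.5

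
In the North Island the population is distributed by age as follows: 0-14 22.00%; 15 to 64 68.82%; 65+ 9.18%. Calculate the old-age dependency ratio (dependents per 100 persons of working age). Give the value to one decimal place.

Old-age dependency ratio: 13.3

Old-age dependency ratio = 9.18 / 68.82 × 100 = 13.3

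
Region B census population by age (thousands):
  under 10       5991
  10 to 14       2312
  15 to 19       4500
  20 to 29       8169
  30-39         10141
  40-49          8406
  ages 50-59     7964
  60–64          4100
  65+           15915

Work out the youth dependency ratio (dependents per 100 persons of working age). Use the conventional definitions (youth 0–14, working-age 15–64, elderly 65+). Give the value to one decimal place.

0–14: 5991 + 2312 = 8303
15–64: 4500 + 8169 + 10141 + 8406 + 7964 + 4100 = 43280
65+: 15915
Youth dependency ratio = 8303 / 43280 × 100 = 19.2

Youth dependency ratio: 19.2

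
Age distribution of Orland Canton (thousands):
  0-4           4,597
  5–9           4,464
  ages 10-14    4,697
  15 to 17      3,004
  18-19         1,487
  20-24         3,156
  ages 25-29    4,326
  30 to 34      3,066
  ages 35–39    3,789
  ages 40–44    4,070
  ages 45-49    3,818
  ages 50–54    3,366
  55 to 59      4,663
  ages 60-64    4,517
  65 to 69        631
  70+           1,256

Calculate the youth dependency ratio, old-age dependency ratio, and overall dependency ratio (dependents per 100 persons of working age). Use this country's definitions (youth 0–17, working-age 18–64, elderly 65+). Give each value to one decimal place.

0–17: 4,597 + 4,464 + 4,697 + 3,004 = 16,762
18–64: 1,487 + 3,156 + 4,326 + 3,066 + 3,789 + 4,070 + 3,818 + 3,366 + 4,663 + 4,517 = 36,258
65+: 631 + 1,256 = 1,887
Youth dependency ratio = 16,762 / 36,258 × 100 = 46.2
Old-age dependency ratio = 1,887 / 36,258 × 100 = 5.2
Total dependency ratio = (16,762 + 1,887) / 36,258 × 100 = 18,649 / 36,258 × 100 = 51.4

Youth dependency ratio: 46.2
Old-age dependency ratio: 5.2
Total dependency ratio: 51.4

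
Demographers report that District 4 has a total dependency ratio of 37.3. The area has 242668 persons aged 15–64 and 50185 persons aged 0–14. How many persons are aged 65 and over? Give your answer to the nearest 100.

Total dependency ratio = (youth + elderly) / working-age × 100
37.3 = (50185 + E) / 242668 × 100
⇒ 40300

Aged 65 and over: 40300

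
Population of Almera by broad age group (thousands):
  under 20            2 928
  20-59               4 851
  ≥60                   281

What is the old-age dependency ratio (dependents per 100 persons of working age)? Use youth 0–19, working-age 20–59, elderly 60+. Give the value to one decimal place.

Old-age dependency ratio = 281 / 4 851 × 100 = 5.8

Old-age dependency ratio: 5.8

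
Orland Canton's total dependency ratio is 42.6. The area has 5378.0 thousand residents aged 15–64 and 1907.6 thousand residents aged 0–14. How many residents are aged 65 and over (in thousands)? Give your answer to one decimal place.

Aged 65 and over: 383.4

Total dependency ratio = (youth + elderly) / working-age × 100
42.6 = (1907.6 + E) / 5378.0 × 100
⇒ 383.4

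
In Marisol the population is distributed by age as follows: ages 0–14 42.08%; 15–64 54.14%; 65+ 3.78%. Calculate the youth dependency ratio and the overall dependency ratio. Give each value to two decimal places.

Youth dependency ratio = 42.08 / 54.14 × 100 = 77.72
Total dependency ratio = (42.08 + 3.78) / 54.14 × 100 = 45.86 / 54.14 × 100 = 84.71

Youth dependency ratio: 77.72
Total dependency ratio: 84.71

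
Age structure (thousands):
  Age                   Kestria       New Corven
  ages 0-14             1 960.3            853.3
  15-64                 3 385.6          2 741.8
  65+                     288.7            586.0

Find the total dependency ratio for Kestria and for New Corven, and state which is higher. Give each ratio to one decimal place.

Kestria: (1 960.3 + 288.7) / 3 385.6 × 100 = 2 249.0 / 3 385.6 × 100 = 66.4
New Corven: (853.3 + 586.0) / 2 741.8 × 100 = 1 439.3 / 2 741.8 × 100 = 52.5

Kestria: 66.4
New Corven: 52.5
Higher: Kestria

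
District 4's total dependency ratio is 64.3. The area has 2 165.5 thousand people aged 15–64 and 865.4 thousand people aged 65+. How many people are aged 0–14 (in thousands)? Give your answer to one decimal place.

Total dependency ratio = (youth + elderly) / working-age × 100
64.3 = (Y + 865.4) / 2 165.5 × 100
⇒ 527.0

Aged 0–14: 527.0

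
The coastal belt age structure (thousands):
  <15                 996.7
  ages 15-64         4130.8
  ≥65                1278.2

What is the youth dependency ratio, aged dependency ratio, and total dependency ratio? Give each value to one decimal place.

Youth dependency ratio = 996.7 / 4130.8 × 100 = 24.1
Old-age dependency ratio = 1278.2 / 4130.8 × 100 = 30.9
Total dependency ratio = (996.7 + 1278.2) / 4130.8 × 100 = 2274.9 / 4130.8 × 100 = 55.1

Youth dependency ratio: 24.1
Old-age dependency ratio: 30.9
Total dependency ratio: 55.1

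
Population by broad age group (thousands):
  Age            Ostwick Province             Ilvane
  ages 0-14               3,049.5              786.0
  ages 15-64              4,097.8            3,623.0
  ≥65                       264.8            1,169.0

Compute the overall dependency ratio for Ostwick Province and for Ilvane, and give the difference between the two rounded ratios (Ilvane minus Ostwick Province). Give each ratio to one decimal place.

Ostwick Province: 80.9
Ilvane: 54.0
Difference: -26.9

Ostwick Province: (3,049.5 + 264.8) / 4,097.8 × 100 = 3,314.3 / 4,097.8 × 100 = 80.9
Ilvane: (786.0 + 1,169.0) / 3,623.0 × 100 = 1,955.0 / 3,623.0 × 100 = 54.0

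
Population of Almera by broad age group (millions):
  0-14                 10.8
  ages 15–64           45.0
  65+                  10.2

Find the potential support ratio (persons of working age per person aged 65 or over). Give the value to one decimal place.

Potential support ratio = 45.0 / 10.2 = 4.4

Potential support ratio: 4.4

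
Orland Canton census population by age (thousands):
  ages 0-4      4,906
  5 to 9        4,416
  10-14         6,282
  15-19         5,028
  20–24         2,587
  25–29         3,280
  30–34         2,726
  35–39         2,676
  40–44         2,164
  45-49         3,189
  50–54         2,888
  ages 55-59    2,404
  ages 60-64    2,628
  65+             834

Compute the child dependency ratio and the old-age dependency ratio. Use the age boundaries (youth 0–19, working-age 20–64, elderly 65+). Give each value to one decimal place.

0–19: 4,906 + 4,416 + 6,282 + 5,028 = 20,632
20–64: 2,587 + 3,280 + 2,726 + 2,676 + 2,164 + 3,189 + 2,888 + 2,404 + 2,628 = 24,542
65+: 834
Youth dependency ratio = 20,632 / 24,542 × 100 = 84.1
Old-age dependency ratio = 834 / 24,542 × 100 = 3.4

Youth dependency ratio: 84.1
Old-age dependency ratio: 3.4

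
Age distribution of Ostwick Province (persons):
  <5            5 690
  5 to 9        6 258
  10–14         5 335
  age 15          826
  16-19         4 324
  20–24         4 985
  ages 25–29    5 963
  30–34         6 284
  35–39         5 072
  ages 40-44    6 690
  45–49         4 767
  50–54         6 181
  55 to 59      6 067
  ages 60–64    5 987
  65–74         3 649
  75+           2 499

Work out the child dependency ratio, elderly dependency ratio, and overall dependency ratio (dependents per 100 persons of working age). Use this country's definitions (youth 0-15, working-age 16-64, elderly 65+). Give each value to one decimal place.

Youth dependency ratio: 32.2
Old-age dependency ratio: 10.9
Total dependency ratio: 43.1

0–15: 5 690 + 6 258 + 5 335 + 826 = 18 109
16–64: 4 324 + 4 985 + 5 963 + 6 284 + 5 072 + 6 690 + 4 767 + 6 181 + 6 067 + 5 987 = 56 320
65+: 3 649 + 2 499 = 6 148
Youth dependency ratio = 18 109 / 56 320 × 100 = 32.2
Old-age dependency ratio = 6 148 / 56 320 × 100 = 10.9
Total dependency ratio = (18 109 + 6 148) / 56 320 × 100 = 24 257 / 56 320 × 100 = 43.1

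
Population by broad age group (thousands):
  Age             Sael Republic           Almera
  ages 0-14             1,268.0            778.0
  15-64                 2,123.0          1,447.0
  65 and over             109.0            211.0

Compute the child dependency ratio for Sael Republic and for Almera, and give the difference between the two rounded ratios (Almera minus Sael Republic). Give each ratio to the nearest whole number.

Sael Republic: 1,268.0 / 2,123.0 × 100 = 60
Almera: 778.0 / 1,447.0 × 100 = 54

Sael Republic: 60
Almera: 54
Difference: -6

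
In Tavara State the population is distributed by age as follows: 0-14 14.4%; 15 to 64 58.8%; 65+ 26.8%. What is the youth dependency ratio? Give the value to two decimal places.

Youth dependency ratio = 14.4 / 58.8 × 100 = 24.49

Youth dependency ratio: 24.49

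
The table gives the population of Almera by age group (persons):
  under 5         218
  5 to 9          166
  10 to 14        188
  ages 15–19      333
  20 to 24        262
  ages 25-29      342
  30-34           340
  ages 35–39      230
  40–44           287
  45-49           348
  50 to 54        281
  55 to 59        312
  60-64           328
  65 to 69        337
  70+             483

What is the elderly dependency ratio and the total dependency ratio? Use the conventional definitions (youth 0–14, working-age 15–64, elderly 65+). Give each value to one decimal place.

Old-age dependency ratio: 26.8
Total dependency ratio: 45.4

0–14: 218 + 166 + 188 = 572
15–64: 333 + 262 + 342 + 340 + 230 + 287 + 348 + 281 + 312 + 328 = 3063
65+: 337 + 483 = 820
Old-age dependency ratio = 820 / 3063 × 100 = 26.8
Total dependency ratio = (572 + 820) / 3063 × 100 = 1392 / 3063 × 100 = 45.4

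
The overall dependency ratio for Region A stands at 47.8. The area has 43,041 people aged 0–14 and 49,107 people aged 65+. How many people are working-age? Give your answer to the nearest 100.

Total dependency ratio = (youth + elderly) / working-age × 100
47.8 = (43,041 + 49,107) / W × 100
⇒ 192,800

Working-age: 192,800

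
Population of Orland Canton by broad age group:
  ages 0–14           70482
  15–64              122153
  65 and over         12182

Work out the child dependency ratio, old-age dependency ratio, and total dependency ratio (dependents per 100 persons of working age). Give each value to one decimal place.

Youth dependency ratio: 57.7
Old-age dependency ratio: 10.0
Total dependency ratio: 67.7

Youth dependency ratio = 70482 / 122153 × 100 = 57.7
Old-age dependency ratio = 12182 / 122153 × 100 = 10.0
Total dependency ratio = (70482 + 12182) / 122153 × 100 = 82664 / 122153 × 100 = 67.7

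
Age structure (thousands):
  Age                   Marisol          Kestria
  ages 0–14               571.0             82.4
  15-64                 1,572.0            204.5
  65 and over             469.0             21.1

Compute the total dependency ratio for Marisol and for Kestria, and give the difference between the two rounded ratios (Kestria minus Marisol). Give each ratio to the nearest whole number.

Marisol: 66
Kestria: 51
Difference: -15

Marisol: (571.0 + 469.0) / 1,572.0 × 100 = 1,040.0 / 1,572.0 × 100 = 66
Kestria: (82.4 + 21.1) / 204.5 × 100 = 103.5 / 204.5 × 100 = 51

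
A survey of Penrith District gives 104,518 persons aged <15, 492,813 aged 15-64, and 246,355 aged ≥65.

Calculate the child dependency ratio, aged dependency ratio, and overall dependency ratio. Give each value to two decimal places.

Youth dependency ratio: 21.21
Old-age dependency ratio: 49.99
Total dependency ratio: 71.20

Youth dependency ratio = 104,518 / 492,813 × 100 = 21.21
Old-age dependency ratio = 246,355 / 492,813 × 100 = 49.99
Total dependency ratio = (104,518 + 246,355) / 492,813 × 100 = 350,873 / 492,813 × 100 = 71.20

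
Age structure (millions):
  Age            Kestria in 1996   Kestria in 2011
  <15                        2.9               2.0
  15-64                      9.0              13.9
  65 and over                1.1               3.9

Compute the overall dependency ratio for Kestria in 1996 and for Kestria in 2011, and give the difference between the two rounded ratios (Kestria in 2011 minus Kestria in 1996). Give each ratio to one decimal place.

Kestria in 1996: 44.4
Kestria in 2011: 42.4
Difference: -2.0

Kestria in 1996: (2.9 + 1.1) / 9.0 × 100 = 4.0 / 9.0 × 100 = 44.4
Kestria in 2011: (2.0 + 3.9) / 13.9 × 100 = 5.9 / 13.9 × 100 = 42.4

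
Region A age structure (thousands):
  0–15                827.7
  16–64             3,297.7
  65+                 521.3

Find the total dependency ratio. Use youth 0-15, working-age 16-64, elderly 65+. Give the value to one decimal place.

Total dependency ratio: 40.9

Total dependency ratio = (827.7 + 521.3) / 3,297.7 × 100 = 1,349.0 / 3,297.7 × 100 = 40.9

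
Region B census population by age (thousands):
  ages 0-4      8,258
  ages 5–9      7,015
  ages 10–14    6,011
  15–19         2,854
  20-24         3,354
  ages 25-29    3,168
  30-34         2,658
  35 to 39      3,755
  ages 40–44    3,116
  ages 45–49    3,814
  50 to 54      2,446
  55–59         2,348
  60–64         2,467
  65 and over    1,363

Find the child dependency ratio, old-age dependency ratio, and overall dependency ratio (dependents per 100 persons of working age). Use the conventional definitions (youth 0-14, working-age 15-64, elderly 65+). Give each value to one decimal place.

0–14: 8,258 + 7,015 + 6,011 = 21,284
15–64: 2,854 + 3,354 + 3,168 + 2,658 + 3,755 + 3,116 + 3,814 + 2,446 + 2,348 + 2,467 = 29,980
65+: 1,363
Youth dependency ratio = 21,284 / 29,980 × 100 = 71.0
Old-age dependency ratio = 1,363 / 29,980 × 100 = 4.5
Total dependency ratio = (21,284 + 1,363) / 29,980 × 100 = 22,647 / 29,980 × 100 = 75.5

Youth dependency ratio: 71.0
Old-age dependency ratio: 4.5
Total dependency ratio: 75.5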